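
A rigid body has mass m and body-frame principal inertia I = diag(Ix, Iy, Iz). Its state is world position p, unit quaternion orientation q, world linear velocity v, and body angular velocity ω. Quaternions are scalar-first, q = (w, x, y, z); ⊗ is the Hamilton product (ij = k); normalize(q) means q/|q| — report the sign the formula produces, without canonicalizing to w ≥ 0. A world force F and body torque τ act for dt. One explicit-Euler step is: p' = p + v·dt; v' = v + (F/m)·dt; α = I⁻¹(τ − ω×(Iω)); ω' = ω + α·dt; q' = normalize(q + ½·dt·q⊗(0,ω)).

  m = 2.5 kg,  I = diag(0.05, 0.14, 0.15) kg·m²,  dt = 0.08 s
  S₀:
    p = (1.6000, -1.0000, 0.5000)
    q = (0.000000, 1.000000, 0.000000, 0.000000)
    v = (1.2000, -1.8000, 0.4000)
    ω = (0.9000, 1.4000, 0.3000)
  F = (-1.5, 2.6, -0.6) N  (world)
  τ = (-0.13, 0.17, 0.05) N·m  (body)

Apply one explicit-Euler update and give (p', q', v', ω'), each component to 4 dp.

(τ − ω×Iω)/I = (-2.6840, 1.4071, -0.4227)
ω + α·dt = (0.6853, 1.5126, 0.2662)
q⊗(0,ω) = (-0.9000000, 0.0000000, -0.3000000, 1.4000000)
updated quaternion q' = (-0.0359, 0.9977, -0.0120, 0.0559)
p' = p + v·dt = (1.6960, -1.1440, 0.5320)
new velocity v' = (1.1520, -1.7168, 0.3808)

p' = (1.6960, -1.1440, 0.5320)
q' = (-0.0359, 0.9977, -0.0120, 0.0559)
v' = (1.1520, -1.7168, 0.3808)
ω' = (0.6853, 1.5126, 0.2662)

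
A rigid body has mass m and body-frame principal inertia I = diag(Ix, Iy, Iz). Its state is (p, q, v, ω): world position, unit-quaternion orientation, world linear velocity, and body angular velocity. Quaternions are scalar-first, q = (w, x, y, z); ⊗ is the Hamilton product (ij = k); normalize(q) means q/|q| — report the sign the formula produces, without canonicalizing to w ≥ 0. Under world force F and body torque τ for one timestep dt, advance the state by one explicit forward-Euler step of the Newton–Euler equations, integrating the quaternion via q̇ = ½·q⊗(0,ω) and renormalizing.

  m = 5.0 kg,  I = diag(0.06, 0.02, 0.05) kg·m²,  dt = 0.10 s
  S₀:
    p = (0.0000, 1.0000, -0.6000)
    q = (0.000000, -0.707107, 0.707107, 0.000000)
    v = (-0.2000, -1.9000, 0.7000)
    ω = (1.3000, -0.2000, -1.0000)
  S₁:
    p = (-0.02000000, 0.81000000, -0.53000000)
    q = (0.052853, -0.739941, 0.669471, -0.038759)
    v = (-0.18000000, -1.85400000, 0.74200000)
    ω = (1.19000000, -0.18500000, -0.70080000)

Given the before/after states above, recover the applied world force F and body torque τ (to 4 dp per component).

Δv = v₁−v₀ = (0.02000000, 0.04600000, 0.04200000)
m·(v₁−v₀)/dt = (1.0000, 2.3000, 2.1000)
Δω = ω₁−ω₀ = (-0.11000000, 0.01500000, 0.29920000)
ω₀×(Iω₀) = (0.0060, -0.0130, 0.0104)
applied torque τ = (-0.0600, -0.0100, 0.1600)

F = (1.0000, 2.3000, 2.1000)
τ = (-0.0600, -0.0100, 0.1600)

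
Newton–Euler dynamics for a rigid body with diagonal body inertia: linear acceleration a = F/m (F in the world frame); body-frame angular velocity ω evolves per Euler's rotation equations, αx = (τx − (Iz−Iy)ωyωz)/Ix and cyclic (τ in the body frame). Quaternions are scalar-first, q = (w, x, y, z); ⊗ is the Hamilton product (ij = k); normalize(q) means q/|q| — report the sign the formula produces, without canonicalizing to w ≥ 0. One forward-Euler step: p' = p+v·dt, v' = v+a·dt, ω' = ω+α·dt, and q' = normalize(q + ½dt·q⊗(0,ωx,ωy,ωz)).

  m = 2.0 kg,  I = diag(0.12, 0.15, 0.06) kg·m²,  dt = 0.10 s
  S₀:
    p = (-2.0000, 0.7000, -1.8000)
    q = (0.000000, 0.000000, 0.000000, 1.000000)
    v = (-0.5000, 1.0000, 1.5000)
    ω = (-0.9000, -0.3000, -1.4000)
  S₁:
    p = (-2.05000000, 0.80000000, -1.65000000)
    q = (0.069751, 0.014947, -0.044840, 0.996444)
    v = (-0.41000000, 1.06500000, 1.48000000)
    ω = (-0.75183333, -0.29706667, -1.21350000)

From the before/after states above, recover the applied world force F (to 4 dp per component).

v₁ − v₀ = (0.09000000, 0.06500000, -0.02000000)
m·(v₁−v₀)/dt = (1.8000, 1.3000, -0.4000)

F = (1.8000, 1.3000, -0.4000)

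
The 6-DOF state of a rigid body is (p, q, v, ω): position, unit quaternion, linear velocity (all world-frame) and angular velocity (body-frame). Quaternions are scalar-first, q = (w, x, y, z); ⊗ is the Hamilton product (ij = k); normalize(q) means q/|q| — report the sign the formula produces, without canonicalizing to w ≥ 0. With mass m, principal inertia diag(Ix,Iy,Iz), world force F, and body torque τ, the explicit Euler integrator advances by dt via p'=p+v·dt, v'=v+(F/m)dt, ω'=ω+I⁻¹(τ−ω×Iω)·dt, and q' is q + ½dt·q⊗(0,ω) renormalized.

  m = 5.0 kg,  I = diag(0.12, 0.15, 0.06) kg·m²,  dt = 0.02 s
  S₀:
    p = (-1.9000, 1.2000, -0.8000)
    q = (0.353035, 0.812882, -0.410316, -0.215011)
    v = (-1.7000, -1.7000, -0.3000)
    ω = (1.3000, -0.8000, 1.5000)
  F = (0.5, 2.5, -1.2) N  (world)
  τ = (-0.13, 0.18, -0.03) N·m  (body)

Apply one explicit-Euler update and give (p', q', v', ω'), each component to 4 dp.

p' = (-1.9340, 1.1660, -0.8060)
q' = (0.3423, 0.8094, -0.4280, -0.2108)
v' = (-1.6980, -1.6900, -0.3048)
ω' = (1.2603, -0.7916, 1.5004)

angular accel α = (-1.9833, 0.4200, 0.0200)
new body rate ω' = (1.2603, -0.7916, 1.5004)
2q̇ = q⊗(0,ω) = (-1.0624829, -0.3285373, -1.7812653, 0.4126577)
updated quaternion q' = (0.3423, 0.8094, -0.4280, -0.2108)
a = F/m = (0.1000, 0.5000, -0.2400)
p + v·dt = (-1.9340, 1.1660, -0.8060)
new velocity v' = (-1.6980, -1.6900, -0.3048)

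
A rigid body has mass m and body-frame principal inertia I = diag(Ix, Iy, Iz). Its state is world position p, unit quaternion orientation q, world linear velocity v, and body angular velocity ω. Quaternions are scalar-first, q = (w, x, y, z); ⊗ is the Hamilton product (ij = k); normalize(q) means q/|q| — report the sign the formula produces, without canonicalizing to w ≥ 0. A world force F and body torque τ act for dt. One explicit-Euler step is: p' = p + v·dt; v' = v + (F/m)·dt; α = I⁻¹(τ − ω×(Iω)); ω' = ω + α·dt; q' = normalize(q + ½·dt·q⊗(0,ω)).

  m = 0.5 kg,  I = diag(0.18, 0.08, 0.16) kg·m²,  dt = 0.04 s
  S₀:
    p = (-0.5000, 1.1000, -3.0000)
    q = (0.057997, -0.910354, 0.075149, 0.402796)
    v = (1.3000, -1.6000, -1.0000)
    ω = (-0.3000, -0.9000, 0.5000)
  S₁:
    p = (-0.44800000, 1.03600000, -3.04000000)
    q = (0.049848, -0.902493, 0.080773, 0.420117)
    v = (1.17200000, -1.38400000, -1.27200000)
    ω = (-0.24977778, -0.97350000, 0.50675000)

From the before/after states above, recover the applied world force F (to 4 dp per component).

velocity change Δv = (-0.12800000, 0.21600000, -0.27200000)
F = m·Δv/dt = (-1.6000, 2.7000, -3.4000)

F = (-1.6000, 2.7000, -3.4000)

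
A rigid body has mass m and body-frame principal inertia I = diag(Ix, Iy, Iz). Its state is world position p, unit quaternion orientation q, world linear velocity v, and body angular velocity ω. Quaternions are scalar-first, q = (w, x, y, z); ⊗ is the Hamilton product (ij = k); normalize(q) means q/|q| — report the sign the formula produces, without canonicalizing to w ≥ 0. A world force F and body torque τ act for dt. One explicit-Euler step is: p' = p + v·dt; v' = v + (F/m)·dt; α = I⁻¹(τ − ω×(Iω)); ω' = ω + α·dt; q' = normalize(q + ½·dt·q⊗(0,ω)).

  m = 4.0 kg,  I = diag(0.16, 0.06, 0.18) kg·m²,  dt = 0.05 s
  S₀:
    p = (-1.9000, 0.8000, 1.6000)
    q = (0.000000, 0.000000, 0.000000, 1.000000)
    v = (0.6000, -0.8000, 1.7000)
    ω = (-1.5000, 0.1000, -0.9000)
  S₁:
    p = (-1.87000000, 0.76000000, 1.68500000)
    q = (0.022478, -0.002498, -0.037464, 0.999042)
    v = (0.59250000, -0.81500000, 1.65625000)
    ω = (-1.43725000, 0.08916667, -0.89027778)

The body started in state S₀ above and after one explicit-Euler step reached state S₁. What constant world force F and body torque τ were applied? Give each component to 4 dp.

F = (-0.6000, -1.2000, -3.5000)
τ = (0.1900, -0.0400, 0.0500)

Δv = v₁−v₀ = (-0.00750000, -0.01500000, -0.04375000)
m·(v₁−v₀)/dt = (-0.6000, -1.2000, -3.5000)
Δω = ω₁−ω₀ = (0.06275000, -0.01083333, 0.00972222)
applied torque τ = (0.1900, -0.0400, 0.0500)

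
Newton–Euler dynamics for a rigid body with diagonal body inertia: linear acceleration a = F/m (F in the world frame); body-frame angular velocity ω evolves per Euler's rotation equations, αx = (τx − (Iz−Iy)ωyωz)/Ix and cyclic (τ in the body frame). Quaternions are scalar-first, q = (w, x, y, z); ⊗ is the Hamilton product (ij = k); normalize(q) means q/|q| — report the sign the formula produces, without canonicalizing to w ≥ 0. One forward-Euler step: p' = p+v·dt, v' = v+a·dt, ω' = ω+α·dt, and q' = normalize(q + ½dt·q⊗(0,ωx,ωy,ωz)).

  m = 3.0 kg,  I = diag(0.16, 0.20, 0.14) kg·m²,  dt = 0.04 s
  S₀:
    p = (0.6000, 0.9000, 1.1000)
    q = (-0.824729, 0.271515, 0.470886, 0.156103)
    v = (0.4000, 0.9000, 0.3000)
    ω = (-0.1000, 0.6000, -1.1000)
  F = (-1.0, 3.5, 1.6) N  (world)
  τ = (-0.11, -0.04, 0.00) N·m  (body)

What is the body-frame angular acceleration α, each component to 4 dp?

precession coupling ω×(Iω) = (0.0396, 0.0022, -0.0024)
(τ − ω×Iω)/I = (-0.9350, -0.2110, 0.0171)

α = (-0.9350, -0.2110, 0.0171)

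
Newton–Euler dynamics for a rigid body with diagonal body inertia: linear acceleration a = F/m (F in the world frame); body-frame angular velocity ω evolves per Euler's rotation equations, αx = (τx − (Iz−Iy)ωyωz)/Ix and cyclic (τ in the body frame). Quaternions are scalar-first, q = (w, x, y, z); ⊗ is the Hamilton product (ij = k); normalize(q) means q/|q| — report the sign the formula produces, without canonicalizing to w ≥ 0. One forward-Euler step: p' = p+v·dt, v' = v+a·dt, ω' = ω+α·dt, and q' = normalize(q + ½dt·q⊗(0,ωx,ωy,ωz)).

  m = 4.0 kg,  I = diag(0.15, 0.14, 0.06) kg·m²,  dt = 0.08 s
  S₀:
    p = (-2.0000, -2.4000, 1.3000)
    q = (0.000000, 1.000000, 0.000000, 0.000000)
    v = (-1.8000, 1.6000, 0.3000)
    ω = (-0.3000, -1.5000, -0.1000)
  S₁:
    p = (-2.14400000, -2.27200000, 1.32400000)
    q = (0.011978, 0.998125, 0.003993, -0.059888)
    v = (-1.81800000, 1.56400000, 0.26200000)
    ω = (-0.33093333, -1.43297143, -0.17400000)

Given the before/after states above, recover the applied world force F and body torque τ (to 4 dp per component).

ω₁ − ω₀ = (-0.03093333, 0.06702857, -0.07400000)
τ = I·(Δω/dt) + ω₀×(Iω₀) = (-0.0700, 0.1200, -0.0600)
v₁ − v₀ = (-0.01800000, -0.03600000, -0.03800000)
m·(v₁−v₀)/dt = (-0.9000, -1.8000, -1.9000)

F = (-0.9000, -1.8000, -1.9000)
τ = (-0.0700, 0.1200, -0.0600)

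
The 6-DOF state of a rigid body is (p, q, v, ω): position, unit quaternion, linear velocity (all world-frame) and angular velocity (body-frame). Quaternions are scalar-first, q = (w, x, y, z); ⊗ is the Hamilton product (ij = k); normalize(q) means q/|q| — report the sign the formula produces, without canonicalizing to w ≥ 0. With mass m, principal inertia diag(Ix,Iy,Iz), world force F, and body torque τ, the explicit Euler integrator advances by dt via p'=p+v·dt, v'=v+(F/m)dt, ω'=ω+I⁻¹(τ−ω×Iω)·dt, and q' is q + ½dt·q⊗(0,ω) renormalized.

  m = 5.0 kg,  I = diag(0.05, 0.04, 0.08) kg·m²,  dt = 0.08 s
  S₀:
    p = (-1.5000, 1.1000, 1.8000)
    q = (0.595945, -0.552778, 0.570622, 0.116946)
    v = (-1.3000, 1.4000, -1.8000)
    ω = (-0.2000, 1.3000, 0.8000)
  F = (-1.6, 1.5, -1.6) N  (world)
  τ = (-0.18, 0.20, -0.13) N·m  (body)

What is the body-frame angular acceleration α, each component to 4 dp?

precession coupling ω×(Iω) = (0.0416, 0.0048, 0.0026)
(τ − ω×Iω)/I = (-4.4320, 4.8800, -1.6575)

α = (-4.4320, 4.8800, -1.6575)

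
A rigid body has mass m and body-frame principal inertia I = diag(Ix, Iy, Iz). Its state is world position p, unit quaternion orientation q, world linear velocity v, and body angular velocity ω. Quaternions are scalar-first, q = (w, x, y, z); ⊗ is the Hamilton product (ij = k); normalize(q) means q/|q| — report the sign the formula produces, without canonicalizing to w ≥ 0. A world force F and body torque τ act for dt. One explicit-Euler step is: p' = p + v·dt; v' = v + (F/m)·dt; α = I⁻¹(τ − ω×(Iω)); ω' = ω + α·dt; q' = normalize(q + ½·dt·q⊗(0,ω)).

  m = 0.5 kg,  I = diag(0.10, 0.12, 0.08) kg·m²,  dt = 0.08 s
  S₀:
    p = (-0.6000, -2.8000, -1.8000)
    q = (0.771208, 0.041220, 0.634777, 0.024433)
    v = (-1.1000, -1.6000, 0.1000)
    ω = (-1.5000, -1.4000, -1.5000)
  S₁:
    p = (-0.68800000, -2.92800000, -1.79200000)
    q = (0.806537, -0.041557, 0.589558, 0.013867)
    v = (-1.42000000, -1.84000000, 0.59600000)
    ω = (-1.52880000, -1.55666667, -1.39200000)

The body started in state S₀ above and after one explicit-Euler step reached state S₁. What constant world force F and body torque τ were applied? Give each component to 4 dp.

rate change Δω = (-0.02880000, -0.15666667, 0.10800000)
I·α + gyro = (-0.1200, -0.1900, 0.1500)
velocity change Δv = (-0.32000000, -0.24000000, 0.49600000)
applied force F = (-2.0000, -1.5000, 3.1000)

F = (-2.0000, -1.5000, 3.1000)
τ = (-0.1200, -0.1900, 0.1500)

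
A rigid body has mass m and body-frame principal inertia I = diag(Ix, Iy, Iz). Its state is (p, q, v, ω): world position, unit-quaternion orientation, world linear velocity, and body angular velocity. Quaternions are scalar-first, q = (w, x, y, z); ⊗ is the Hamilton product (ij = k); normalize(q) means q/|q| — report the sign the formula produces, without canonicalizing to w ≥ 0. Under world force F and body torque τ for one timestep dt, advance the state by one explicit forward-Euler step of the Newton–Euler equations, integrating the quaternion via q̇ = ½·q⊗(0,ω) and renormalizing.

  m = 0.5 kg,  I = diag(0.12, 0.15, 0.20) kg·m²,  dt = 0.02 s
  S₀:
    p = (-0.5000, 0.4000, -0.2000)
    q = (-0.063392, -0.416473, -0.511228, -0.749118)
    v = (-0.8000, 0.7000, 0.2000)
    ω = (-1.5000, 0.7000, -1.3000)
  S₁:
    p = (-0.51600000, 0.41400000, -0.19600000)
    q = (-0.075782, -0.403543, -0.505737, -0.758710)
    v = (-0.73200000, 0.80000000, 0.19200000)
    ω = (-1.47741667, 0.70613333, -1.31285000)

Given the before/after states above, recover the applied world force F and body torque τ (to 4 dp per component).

F = (1.7000, 2.5000, -0.2000)
τ = (0.0900, -0.1100, -0.1600)

ω₁ − ω₀ = (0.02258333, 0.00613333, -0.01285000)
ω₀×(Iω₀) = (-0.0455, -0.1560, -0.0315)
I·α + gyro = (0.0900, -0.1100, -0.1600)
Δv = v₁−v₀ = (0.06800000, 0.10000000, -0.00800000)
F = m·Δv/dt = (1.7000, 2.5000, -0.2000)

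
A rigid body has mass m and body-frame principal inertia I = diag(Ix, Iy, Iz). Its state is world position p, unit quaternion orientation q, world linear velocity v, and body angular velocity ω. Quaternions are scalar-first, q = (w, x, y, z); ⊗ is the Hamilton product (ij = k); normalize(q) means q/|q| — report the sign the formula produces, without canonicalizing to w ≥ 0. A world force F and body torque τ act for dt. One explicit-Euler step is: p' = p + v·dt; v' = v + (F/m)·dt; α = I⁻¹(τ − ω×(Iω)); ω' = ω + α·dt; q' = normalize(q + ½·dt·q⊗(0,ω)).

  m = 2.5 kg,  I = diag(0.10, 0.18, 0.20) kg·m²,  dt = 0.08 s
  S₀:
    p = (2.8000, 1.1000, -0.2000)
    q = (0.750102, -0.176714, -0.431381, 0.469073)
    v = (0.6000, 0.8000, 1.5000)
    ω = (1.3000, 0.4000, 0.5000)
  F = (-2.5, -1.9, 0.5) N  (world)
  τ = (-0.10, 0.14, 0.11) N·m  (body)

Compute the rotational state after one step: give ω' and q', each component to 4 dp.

angular accel α = (-1.0400, 1.1389, 0.3420)
ω' = ω + α·dt = (1.2168, 0.4911, 0.5274)
2q̇ = q⊗(0,ω) = (0.1677441, 0.5718129, 0.9981927, 0.8651607)
updated quaternion q' = (0.7555, -0.1536, -0.3908, 0.5028)

ω' = (1.2168, 0.4911, 0.5274)
q' = (0.7555, -0.1536, -0.3908, 0.5028)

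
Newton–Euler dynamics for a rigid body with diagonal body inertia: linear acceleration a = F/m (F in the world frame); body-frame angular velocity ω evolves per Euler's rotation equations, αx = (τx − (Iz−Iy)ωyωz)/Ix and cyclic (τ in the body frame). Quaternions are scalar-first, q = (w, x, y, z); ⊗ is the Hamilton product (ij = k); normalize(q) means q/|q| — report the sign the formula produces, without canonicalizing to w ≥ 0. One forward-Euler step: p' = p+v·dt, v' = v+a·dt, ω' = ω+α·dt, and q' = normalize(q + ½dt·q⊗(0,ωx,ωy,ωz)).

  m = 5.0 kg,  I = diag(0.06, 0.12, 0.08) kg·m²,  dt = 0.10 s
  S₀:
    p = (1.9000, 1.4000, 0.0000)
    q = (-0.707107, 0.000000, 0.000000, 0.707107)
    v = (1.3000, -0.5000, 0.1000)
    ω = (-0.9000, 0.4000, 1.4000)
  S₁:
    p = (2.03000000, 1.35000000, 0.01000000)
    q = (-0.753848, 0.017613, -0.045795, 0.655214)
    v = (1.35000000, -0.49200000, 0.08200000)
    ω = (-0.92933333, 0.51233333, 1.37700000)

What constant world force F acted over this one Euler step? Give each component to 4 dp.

F = (2.5000, 0.4000, -0.9000)

velocity change Δv = (0.05000000, 0.00800000, -0.01800000)
applied force F = (2.5000, 0.4000, -0.9000)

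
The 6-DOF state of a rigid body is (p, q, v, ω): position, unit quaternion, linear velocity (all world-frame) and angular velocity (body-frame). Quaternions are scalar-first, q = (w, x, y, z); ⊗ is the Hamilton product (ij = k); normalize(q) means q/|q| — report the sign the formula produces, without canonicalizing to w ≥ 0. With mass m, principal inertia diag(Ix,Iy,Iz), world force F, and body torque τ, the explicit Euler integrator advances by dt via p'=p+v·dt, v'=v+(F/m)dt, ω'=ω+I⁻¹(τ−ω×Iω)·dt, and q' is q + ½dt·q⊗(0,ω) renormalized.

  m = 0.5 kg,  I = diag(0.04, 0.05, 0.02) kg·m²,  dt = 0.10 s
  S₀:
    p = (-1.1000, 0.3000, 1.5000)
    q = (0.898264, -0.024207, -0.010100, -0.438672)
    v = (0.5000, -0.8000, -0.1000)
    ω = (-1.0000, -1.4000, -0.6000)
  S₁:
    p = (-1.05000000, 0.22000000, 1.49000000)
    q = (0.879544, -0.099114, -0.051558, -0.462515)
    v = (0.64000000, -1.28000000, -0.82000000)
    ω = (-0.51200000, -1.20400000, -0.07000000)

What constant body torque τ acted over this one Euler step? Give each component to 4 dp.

Δω = ω₁−ω₀ = (0.48800000, 0.19600000, 0.53000000)
applied torque τ = (0.1700, 0.1100, 0.1200)

τ = (0.1700, 0.1100, 0.1200)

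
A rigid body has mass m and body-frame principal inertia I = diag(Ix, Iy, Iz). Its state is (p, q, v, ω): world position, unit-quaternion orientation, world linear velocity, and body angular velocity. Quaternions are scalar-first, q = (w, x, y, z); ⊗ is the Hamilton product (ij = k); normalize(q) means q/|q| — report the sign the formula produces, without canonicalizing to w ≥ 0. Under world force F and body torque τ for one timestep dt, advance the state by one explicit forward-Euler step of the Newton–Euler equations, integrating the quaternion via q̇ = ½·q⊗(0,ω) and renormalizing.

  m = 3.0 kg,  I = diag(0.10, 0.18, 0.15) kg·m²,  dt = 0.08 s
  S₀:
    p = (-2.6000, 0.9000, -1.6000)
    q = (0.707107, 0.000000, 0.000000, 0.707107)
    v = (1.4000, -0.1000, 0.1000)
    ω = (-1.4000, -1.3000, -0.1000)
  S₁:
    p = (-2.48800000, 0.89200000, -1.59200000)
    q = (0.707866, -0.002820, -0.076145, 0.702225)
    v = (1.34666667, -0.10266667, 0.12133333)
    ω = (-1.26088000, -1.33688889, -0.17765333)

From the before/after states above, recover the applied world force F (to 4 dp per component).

Δv = v₁−v₀ = (-0.05333333, -0.00266667, 0.02133333)
m·(v₁−v₀)/dt = (-2.0000, -0.1000, 0.8000)

F = (-2.0000, -0.1000, 0.8000)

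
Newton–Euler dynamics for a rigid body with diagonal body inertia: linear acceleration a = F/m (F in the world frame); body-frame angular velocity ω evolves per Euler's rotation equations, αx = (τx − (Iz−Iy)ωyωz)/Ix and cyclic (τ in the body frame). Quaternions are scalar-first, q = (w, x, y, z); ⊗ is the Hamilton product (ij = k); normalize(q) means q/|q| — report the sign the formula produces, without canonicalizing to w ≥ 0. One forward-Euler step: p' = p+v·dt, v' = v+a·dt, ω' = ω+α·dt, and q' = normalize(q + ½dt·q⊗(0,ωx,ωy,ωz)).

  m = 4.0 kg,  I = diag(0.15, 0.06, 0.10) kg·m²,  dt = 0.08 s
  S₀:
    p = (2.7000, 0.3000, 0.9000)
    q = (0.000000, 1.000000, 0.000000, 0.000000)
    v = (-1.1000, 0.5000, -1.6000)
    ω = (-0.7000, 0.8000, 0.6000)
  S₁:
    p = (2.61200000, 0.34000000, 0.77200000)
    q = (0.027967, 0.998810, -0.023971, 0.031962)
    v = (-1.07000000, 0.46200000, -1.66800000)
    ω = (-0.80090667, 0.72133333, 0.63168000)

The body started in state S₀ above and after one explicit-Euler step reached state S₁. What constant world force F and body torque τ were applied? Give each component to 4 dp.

F = (1.5000, -1.9000, -3.4000)
τ = (-0.1700, -0.0800, 0.0900)

Δω = ω₁−ω₀ = (-0.10090667, -0.07866667, 0.03168000)
τ = I·(Δω/dt) + ω₀×(Iω₀) = (-0.1700, -0.0800, 0.0900)
velocity change Δv = (0.03000000, -0.03800000, -0.06800000)
m·(v₁−v₀)/dt = (1.5000, -1.9000, -3.4000)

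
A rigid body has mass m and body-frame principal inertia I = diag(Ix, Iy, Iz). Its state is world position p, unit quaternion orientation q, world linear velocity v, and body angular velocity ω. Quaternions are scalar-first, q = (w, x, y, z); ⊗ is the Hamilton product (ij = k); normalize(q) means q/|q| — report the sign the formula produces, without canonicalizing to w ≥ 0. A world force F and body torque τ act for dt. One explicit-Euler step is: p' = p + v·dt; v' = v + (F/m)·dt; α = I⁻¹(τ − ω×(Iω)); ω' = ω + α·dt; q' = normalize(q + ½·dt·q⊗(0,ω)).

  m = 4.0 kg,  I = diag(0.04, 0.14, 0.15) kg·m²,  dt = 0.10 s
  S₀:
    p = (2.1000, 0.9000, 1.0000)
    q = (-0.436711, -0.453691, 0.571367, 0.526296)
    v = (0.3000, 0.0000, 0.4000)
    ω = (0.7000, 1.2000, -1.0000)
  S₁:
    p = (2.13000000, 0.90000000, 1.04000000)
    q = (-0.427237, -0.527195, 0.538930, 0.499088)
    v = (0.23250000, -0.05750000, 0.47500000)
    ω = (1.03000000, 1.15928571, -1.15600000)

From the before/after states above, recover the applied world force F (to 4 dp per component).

F = (-2.7000, -2.3000, 3.0000)

Δv = v₁−v₀ = (-0.06750000, -0.05750000, 0.07500000)
m·(v₁−v₀)/dt = (-2.7000, -2.3000, 3.0000)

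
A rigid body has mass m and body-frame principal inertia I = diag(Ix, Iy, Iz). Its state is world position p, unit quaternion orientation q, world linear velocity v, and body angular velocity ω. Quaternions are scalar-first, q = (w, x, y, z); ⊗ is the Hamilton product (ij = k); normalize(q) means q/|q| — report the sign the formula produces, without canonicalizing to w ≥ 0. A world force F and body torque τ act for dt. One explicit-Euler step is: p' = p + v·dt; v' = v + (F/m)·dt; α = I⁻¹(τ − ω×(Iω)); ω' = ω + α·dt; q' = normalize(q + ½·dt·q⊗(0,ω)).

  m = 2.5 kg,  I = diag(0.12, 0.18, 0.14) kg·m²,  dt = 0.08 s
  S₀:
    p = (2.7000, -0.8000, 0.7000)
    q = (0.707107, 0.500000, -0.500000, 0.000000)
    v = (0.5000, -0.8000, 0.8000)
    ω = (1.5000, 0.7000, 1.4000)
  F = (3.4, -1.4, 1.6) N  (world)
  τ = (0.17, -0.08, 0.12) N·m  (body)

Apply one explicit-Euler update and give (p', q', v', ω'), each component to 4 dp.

new position p' = (2.7400, -0.8640, 0.7640)
v' = v + a·dt = (0.6088, -0.8448, 0.8512)
gyro term ω×Iω = (-0.0392, -0.0420, 0.0630)
angular accel α = (1.7433, -0.2111, 0.4071)
ω + α·dt = (1.6395, 0.6831, 1.4326)
2q̇ = q⊗(0,ω) = (-0.4000000, 0.3606605, -0.2050251, 2.0899498)
updated quaternion q' = (0.6885, 0.5125, -0.5063, 0.0833)

p' = (2.7400, -0.8640, 0.7640)
q' = (0.6885, 0.5125, -0.5063, 0.0833)
v' = (0.6088, -0.8448, 0.8512)
ω' = (1.6395, 0.6831, 1.4326)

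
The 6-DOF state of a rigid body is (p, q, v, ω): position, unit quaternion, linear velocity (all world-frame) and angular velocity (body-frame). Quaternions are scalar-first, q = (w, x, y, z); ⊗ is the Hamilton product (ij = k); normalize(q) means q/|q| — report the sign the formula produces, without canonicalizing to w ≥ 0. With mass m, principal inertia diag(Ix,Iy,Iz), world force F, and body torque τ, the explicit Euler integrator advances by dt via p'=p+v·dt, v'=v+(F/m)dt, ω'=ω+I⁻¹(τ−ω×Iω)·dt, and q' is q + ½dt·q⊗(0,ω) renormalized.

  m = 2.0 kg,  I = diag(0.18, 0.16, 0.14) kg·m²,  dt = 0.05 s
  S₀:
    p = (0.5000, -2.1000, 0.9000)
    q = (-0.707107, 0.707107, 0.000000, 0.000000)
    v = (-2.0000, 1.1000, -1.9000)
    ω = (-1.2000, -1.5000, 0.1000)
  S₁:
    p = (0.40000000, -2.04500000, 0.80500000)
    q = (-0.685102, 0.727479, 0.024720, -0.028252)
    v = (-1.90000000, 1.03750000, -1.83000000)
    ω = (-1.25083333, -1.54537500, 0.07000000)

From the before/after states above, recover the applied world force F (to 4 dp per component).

v₁ − v₀ = (0.10000000, -0.06250000, 0.07000000)
m·(v₁−v₀)/dt = (4.0000, -2.5000, 2.8000)

F = (4.0000, -2.5000, 2.8000)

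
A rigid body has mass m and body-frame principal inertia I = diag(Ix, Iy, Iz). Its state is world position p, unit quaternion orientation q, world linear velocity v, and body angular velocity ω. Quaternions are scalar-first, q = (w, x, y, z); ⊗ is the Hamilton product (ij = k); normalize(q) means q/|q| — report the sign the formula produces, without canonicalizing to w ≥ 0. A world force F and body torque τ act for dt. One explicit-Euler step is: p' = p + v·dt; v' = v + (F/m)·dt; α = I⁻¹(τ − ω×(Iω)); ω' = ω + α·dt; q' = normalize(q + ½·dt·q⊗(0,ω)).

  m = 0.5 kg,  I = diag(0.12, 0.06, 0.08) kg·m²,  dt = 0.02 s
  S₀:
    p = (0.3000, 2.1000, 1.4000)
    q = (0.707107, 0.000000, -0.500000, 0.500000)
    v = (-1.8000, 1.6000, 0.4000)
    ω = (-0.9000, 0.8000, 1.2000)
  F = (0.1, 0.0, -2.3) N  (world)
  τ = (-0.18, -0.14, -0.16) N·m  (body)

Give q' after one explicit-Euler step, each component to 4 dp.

2q̇ = q⊗(0,ω) = (-0.2000000, -1.6363963, 0.1156856, 0.3985284)
updated quaternion q' = (0.7050, -0.0164, -0.4988, 0.5039)

q' = (0.7050, -0.0164, -0.4988, 0.5039)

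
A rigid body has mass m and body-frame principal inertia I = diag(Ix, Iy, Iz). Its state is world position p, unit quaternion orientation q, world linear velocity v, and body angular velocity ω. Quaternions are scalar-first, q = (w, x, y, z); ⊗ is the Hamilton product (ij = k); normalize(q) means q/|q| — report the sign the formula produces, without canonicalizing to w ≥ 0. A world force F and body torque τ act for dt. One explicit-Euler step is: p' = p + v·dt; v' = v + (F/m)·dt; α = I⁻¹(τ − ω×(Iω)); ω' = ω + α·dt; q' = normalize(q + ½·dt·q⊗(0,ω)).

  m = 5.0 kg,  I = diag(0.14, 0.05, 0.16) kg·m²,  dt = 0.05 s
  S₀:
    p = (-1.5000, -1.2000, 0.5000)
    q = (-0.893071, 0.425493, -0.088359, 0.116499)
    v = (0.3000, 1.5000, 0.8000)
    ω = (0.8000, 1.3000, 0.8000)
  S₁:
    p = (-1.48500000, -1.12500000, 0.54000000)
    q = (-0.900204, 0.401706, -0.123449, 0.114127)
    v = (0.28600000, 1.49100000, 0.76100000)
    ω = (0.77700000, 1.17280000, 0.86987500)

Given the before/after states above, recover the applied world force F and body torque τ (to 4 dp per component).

v₁ − v₀ = (-0.01400000, -0.00900000, -0.03900000)
applied force F = (-1.4000, -0.9000, -3.9000)
rate change Δω = (-0.02300000, -0.12720000, 0.06987500)
ω₀×(Iω₀) = (0.1144, -0.0128, -0.0936)
I·α + gyro = (0.0500, -0.1400, 0.1300)

F = (-1.4000, -0.9000, -3.9000)
τ = (0.0500, -0.1400, 0.1300)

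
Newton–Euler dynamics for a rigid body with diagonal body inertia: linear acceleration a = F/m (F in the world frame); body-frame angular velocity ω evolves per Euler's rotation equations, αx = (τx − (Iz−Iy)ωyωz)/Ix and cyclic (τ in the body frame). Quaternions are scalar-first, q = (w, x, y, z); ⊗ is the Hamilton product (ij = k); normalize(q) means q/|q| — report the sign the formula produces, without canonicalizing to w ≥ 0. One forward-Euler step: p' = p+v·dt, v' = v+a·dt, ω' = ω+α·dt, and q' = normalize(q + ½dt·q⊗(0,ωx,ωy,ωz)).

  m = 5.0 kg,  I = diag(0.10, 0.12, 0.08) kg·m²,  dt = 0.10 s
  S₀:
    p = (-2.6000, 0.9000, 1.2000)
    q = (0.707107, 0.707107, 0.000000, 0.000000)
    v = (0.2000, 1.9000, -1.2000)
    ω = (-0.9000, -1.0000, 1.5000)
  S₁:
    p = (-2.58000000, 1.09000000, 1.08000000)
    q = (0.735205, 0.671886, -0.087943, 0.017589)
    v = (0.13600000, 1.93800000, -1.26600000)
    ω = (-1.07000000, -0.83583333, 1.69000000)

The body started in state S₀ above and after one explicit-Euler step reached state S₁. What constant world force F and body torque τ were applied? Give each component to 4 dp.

F = (-3.2000, 1.9000, -3.3000)
τ = (-0.1100, 0.1700, 0.1700)

Δv = v₁−v₀ = (-0.06400000, 0.03800000, -0.06600000)
applied force F = (-3.2000, 1.9000, -3.3000)
ω₁ − ω₀ = (-0.17000000, 0.16416667, 0.19000000)
ω₀×(Iω₀) = (0.0600, -0.0270, 0.0180)
applied torque τ = (-0.1100, 0.1700, 0.1700)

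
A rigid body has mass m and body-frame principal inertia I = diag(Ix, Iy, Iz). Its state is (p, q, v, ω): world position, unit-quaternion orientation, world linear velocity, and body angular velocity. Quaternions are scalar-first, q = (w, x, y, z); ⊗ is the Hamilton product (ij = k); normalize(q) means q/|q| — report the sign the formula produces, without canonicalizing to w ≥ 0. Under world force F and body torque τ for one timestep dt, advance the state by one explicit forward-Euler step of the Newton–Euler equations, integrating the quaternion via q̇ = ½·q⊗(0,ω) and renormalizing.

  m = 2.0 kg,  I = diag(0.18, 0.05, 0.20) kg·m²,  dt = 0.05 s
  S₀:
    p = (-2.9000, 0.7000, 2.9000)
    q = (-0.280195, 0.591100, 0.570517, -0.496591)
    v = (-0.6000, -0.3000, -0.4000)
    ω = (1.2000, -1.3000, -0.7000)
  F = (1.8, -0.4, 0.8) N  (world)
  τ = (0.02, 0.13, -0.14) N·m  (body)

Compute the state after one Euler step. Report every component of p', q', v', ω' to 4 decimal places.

p' = (-2.9300, 0.6850, 2.8800)
q' = (-0.2878, 0.5559, 0.5744, -0.5274)
v' = (-0.5550, -0.3100, -0.3800)
ω' = (1.1676, -1.1868, -0.7857)

a = F/m = (0.9000, -0.2000, 0.4000)
p' = p + v·dt = (-2.9300, 0.6850, 2.8800)
v + (F/m)dt = (-0.5550, -0.3100, -0.3800)
angular accel α = (-0.6472, 2.2640, -1.7140)
new body rate ω' = (1.1676, -1.1868, -0.7857)
q⊗(0,ω) = (-0.3152616, -1.3811642, 0.1821143, -1.2569139)
q' = normalize(q + ½dt·q⊗(0,ω)) = (-0.2878, 0.5559, 0.5744, -0.5274)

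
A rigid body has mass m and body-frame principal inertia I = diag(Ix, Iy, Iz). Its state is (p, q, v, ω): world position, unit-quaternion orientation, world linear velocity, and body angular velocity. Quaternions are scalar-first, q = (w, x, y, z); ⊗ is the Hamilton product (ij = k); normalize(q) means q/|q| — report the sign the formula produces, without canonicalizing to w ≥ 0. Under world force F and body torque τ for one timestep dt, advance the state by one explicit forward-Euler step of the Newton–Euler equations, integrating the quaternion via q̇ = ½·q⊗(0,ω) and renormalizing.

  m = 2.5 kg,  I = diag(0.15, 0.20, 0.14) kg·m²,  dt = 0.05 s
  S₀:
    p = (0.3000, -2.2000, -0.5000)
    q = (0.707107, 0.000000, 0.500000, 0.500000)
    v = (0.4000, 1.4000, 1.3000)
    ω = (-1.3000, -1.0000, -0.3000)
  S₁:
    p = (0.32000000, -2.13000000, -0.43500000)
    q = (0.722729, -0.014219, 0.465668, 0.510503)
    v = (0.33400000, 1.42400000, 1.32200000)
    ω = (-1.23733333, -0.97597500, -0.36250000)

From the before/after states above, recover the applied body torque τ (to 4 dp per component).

Δω = ω₁−ω₀ = (0.06266667, 0.02402500, -0.06250000)
τ = I·(Δω/dt) + ω₀×(Iω₀) = (0.1700, 0.1000, -0.1100)

τ = (0.1700, 0.1000, -0.1100)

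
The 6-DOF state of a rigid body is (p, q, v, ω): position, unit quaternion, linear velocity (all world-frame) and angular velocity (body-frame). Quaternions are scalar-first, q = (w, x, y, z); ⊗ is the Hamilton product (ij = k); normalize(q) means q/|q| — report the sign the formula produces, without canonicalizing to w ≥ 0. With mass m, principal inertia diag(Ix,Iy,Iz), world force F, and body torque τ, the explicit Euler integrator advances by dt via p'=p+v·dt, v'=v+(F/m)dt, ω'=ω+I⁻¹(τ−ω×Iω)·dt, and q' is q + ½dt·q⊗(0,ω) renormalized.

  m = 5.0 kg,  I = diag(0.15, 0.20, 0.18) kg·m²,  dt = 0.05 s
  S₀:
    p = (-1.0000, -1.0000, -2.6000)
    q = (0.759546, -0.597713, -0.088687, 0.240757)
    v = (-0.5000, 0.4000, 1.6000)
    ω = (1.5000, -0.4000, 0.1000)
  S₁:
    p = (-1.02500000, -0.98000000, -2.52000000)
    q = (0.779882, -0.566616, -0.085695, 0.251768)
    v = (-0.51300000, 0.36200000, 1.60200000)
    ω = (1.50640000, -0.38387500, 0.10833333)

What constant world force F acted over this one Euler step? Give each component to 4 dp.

Δv = v₁−v₀ = (-0.01300000, -0.03800000, 0.00200000)
F = m·Δv/dt = (-1.3000, -3.8000, 0.2000)

F = (-1.3000, -3.8000, 0.2000)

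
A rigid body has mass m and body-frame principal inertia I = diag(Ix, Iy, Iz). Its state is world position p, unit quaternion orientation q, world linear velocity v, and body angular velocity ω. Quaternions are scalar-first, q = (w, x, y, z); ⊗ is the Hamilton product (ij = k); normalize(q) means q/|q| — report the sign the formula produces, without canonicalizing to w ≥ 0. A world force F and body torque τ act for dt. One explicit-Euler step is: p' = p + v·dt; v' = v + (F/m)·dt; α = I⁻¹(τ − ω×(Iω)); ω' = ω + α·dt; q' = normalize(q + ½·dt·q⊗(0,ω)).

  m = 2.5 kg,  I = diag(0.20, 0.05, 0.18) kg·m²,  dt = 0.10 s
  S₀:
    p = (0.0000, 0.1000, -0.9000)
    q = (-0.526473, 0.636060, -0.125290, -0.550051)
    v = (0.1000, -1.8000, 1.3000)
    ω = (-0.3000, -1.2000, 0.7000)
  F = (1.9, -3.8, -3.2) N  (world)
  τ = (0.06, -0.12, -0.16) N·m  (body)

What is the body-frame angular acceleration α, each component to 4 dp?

α = (0.8460, -2.3160, -0.5889)

gyro term ω×Iω = (-0.1092, -0.0042, -0.0540)
α = I⁻¹(τ − ω×Iω) = (0.8460, -2.3160, -0.5889)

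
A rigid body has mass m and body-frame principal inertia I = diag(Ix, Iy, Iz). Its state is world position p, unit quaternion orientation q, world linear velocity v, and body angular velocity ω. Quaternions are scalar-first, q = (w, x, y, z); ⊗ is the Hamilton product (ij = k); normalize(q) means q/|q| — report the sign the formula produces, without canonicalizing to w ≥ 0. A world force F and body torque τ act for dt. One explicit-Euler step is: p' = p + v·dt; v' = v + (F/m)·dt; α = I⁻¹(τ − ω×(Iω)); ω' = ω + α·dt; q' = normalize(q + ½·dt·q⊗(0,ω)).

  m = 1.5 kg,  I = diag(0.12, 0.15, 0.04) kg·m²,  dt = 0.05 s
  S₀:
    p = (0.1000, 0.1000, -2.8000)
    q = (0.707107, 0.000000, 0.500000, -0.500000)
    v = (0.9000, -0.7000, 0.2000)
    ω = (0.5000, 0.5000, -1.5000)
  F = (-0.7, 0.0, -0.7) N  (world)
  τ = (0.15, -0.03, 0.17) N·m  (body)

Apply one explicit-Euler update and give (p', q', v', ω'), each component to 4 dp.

angular accel α = (0.5625, 0.2000, 4.0625)
new body rate ω' = (0.5281, 0.5100, -1.2969)
Hamilton product q⊗(0,ω) = (-1.0000000, -0.1464465, 0.1035535, -1.3106605)
q' = normalize(q + ½dt·q⊗(0,ω)) = (0.6815, -0.0037, 0.5022, -0.5323)
new position p' = (0.1450, 0.0650, -2.7900)
new velocity v' = (0.8767, -0.7000, 0.1767)

p' = (0.1450, 0.0650, -2.7900)
q' = (0.6815, -0.0037, 0.5022, -0.5323)
v' = (0.8767, -0.7000, 0.1767)
ω' = (0.5281, 0.5100, -1.2969)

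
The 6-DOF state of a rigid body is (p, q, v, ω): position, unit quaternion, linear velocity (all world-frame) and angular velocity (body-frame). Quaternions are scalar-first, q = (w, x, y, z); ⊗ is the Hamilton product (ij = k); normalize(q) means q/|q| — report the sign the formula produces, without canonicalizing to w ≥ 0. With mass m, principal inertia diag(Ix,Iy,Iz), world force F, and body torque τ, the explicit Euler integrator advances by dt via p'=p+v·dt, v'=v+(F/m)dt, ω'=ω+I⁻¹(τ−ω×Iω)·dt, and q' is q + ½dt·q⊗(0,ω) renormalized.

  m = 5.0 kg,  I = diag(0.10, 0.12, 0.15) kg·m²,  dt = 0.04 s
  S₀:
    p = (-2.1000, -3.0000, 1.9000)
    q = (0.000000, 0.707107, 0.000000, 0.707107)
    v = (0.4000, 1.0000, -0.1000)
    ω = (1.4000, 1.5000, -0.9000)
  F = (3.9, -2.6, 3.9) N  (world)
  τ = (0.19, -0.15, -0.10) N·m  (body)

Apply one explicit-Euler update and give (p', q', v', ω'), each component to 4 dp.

p' = (-2.0840, -2.9600, 1.8960)
q' = (-0.0071, 0.6852, 0.0325, 0.7276)
v' = (0.4312, 0.9792, -0.0688)
ω' = (1.4922, 1.4290, -0.9379)

(τ − ω×Iω)/I = (2.3050, -1.7750, -0.9467)
new body rate ω' = (1.4922, 1.4290, -0.9379)
q⊗(0,ω) = (-0.3535535, -1.0606605, 1.6263461, 1.0606605)
q' = normalize(q + ½dt·q⊗(0,ω)) = (-0.0071, 0.6852, 0.0325, 0.7276)
p + v·dt = (-2.0840, -2.9600, 1.8960)
v + (F/m)dt = (0.4312, 0.9792, -0.0688)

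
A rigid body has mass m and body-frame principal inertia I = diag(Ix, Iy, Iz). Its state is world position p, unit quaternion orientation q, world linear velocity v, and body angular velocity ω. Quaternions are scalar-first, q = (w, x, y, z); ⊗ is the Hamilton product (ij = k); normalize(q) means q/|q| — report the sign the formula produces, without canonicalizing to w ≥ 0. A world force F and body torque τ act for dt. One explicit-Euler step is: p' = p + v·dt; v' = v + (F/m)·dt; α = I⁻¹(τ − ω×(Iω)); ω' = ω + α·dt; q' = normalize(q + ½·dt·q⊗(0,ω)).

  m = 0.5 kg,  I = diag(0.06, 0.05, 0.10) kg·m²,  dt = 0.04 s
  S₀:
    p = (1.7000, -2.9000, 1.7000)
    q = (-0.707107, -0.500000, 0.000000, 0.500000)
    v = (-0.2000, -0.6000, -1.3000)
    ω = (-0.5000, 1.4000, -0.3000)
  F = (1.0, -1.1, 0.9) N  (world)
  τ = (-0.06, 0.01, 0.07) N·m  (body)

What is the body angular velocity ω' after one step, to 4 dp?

ω×(Iω) gyroscopic = (-0.0210, -0.0060, 0.0070)
α = I⁻¹(τ − ω×Iω) = (-0.6500, 0.3200, 0.6300)
ω' = ω + α·dt = (-0.5260, 1.4128, -0.2748)

ω' = (-0.5260, 1.4128, -0.2748)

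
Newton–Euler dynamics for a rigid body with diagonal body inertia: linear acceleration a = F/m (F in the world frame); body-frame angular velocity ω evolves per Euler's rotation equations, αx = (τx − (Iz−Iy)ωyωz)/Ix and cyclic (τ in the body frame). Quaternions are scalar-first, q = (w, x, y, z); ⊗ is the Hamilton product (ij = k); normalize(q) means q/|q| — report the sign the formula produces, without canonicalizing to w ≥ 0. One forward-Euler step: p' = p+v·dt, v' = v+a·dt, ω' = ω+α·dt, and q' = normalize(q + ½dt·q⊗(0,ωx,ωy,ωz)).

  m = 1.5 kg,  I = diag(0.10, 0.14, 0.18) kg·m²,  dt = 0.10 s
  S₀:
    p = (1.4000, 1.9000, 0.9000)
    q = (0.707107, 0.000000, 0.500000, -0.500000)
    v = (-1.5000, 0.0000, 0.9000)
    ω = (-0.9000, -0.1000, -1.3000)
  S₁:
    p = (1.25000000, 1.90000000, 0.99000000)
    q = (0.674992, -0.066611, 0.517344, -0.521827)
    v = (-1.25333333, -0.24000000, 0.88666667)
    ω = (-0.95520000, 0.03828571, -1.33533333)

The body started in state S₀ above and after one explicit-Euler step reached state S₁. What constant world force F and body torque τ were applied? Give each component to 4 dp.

F = (3.7000, -3.6000, -0.2000)
τ = (-0.0500, 0.1000, -0.0600)

Δω = ω₁−ω₀ = (-0.05520000, 0.13828571, -0.03533333)
τ = I·(Δω/dt) + ω₀×(Iω₀) = (-0.0500, 0.1000, -0.0600)
Δv = v₁−v₀ = (0.24666667, -0.24000000, -0.01333333)
F = m·Δv/dt = (3.7000, -3.6000, -0.2000)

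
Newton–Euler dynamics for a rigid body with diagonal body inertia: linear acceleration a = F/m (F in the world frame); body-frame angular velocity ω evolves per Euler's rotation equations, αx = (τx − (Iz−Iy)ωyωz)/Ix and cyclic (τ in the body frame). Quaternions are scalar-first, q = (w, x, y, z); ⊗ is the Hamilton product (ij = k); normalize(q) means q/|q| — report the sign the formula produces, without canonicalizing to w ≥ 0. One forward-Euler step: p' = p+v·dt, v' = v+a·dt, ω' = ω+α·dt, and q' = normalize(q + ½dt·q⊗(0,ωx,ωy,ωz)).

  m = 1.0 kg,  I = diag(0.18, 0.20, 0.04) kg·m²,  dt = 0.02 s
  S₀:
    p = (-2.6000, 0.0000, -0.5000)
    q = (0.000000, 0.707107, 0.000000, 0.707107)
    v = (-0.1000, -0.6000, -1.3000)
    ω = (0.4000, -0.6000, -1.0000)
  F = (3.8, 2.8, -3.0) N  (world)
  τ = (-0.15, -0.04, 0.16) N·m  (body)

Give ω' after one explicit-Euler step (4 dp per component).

ω' = (0.3940, -0.5984, -0.9176)

(τ − ω×Iω)/I = (-0.3000, 0.0800, 4.1200)
ω' = ω + α·dt = (0.3940, -0.5984, -0.9176)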